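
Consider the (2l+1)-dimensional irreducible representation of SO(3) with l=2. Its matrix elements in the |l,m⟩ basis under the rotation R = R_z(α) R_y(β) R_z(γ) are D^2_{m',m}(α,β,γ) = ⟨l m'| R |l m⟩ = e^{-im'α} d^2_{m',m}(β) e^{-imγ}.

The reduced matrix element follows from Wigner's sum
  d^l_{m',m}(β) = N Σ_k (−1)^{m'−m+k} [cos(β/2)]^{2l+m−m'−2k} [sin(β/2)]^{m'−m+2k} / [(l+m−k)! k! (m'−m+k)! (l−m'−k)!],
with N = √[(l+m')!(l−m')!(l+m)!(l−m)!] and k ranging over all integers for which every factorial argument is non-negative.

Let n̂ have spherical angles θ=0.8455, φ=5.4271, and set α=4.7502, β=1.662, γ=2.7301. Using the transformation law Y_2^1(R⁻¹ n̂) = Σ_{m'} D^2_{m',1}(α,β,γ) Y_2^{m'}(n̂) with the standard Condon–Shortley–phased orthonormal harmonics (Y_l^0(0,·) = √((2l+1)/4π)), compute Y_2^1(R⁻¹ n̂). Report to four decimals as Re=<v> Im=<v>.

Need the full column D^2_{m',1} for m'=−2..2 at α=4.7502, β=1.662, γ=2.7301.
cos(β/2)=0.674137, sin(β/2)=0.738606
d^2_{-2,1}: single k=3 term ⇒ +0.543271;  D = +0.480082+0.254293i
d^2_{-1,1}: k∈[2..3] ⇒ +0.743779 -0.297612 = +0.446166;  D = -0.193787+0.401884i
d^2_{0,1}: k∈[1..2] ⇒ +0.554286 -0.665369 = -0.111083;  D = +0.101810+0.044431i
d^2_{1,1}: k∈[0..1] ⇒ +0.206535 -0.743779 = -0.537244;  D = -0.196118+0.500168i
d^2_{2,1}: single k=0 term ⇒ -0.452573;  D = -0.427284-0.149164i
Y_2^{m'}(θ=0.8455,φ=5.4271) and Σ D·Y over m':
  (+0.4801+0.2543i)·(-0.0305+0.2141i)  (-0.1938+0.4019i)·(+0.2513+0.2896i)  (+0.1018+0.0444i)·(+0.1010+0.0000i)  (-0.1961+0.5002i)·(-0.2513+0.2896i)  (-0.4273-0.1492i)·(-0.0305-0.2141i)
Y_2^1(R⁻¹ n̂) = -0.338411+0.057949i

Re=-0.3384 Im=0.0579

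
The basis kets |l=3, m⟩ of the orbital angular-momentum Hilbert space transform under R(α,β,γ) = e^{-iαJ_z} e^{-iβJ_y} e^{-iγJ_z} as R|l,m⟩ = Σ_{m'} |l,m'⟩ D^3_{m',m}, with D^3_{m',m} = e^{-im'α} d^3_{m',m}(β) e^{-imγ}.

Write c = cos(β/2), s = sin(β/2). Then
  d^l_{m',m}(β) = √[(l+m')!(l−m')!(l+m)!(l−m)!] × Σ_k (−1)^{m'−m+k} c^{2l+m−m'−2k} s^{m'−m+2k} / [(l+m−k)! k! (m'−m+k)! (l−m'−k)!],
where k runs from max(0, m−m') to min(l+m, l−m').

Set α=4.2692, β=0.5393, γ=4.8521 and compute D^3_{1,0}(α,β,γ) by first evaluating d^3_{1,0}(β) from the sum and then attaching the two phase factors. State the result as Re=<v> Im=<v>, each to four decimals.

Re=0.2557 Im=-0.5387

First d^3_{1,0}(β=0.5393), then the phase factors e^{-i(1)α} and e^{-i(0)γ}:
With c≡cos(β/2)=0.963864 and s≡sin(β/2)=0.266394, N=[24·2·6·6]^{1/2}=41.569219
The bounds max(0,m−m')=0 and min(l+m,l−m')=2 give 3 terms
  k=0: (−1)^1·41.5692/(12)·0.9639^5·0.2664^1 = -0.767705
  k=1: (−1)^2·41.5692/(4)·0.9639^3·0.2664^3 = +0.175927
  k=2: (−1)^3·41.5692/(12)·0.9639^1·0.2664^5 = -0.004479
d^3_{1,0}(0.5393) = -0.767705 +0.175927 -0.004479 = -0.596257
D = (-0.428823+0.903389i)·(-0.596257)·(+1.000000+0.000000i) = +0.255689-0.538652i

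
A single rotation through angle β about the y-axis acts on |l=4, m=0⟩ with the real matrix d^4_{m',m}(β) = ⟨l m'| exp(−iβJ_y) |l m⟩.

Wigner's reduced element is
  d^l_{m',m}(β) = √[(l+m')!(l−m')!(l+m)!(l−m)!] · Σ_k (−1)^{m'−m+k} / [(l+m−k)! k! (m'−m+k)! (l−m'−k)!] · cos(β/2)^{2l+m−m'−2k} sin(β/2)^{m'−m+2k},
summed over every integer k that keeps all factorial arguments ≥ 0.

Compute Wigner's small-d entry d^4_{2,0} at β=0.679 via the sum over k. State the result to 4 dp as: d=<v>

d=0.5050

d^4_{2,0}(β=0.679) via Wigner's sum:
c=cos(0.679/2)=0.942921, s=sin(0.679/2)=0.333016; N=√[720·2·24·24]=910.735966
Admissible k: 0..2 (factorial args all ≥0)
  k=0: (−1)^2·910.7360/(96)·0.9429^6·0.3330^2 = +0.739441
  k=1: (−1)^3·910.7360/(36)·0.9429^4·0.3330^4 = -0.245952
  k=2: (−1)^4·910.7360/(96)·0.9429^2·0.3330^6 = +0.011504
d^4_{2,0}(0.679) = +0.739441 -0.245952 +0.011504 = +0.504993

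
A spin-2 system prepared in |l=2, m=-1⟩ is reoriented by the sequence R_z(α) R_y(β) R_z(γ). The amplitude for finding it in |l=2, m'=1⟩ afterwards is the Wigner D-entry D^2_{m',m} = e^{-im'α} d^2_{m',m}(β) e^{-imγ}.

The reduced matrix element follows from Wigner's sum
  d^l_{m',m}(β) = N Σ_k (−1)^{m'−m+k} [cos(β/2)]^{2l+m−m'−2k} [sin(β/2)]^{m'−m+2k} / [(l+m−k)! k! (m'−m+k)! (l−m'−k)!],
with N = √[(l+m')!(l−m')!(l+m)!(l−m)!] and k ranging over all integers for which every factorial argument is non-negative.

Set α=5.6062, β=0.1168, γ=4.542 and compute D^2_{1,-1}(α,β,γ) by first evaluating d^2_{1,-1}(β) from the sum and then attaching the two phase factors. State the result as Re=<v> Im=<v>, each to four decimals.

Re=0.0049 Im=-0.0089

Split into d^2_{1,-1}(β=0.1168) × two z-phases.
Half-angle: c=0.998295, s=0.058367. N=√(6·1·1·6)=6.000000
Admissible k: 0..1 (factorial args all ≥0)
  k=0: (−1)^2·6.0000/(2)·0.9983^2·0.0584^2 = +0.010185
  k=1: (−1)^3·6.0000/(6)·0.9983^0·0.0584^4 = -0.000012
d^2_{1,-1}(0.1168) = +0.010185 -0.000012 = +0.010174
D = (+0.779465+0.626446i)·(+0.010174)·(-0.169566-0.985519i) = +0.004936-0.008896i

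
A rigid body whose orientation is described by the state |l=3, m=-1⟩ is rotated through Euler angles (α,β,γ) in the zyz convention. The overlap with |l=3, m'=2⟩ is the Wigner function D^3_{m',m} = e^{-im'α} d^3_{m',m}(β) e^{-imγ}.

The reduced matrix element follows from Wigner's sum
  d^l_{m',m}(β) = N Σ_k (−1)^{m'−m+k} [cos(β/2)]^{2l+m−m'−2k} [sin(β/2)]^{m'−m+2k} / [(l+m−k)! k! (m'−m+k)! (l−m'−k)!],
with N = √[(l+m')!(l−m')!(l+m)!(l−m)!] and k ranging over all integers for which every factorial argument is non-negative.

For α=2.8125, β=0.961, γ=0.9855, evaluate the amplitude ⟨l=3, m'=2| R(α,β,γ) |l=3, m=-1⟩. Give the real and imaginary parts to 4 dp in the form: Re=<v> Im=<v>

Re=0.0274 Im=-0.3754

Split into d^3_{2,-1}(β=0.961) × two z-phases.
With c≡cos(β/2)=0.886764 and s≡sin(β/2)=0.462223, N=[120·1·2·24]^{1/2}=75.894664
k∈{0,1} keeps every argument non-negative
  k=0: (−1)^3·75.8947/(12)·0.8868^3·0.4622^3 = -0.435520
  k=1: (−1)^4·75.8947/(24)·0.8868^1·0.4622^5 = +0.059165
d^3_{2,-1}(0.961) = -0.435520 +0.059165 = -0.376355
Attach z-rotation phases: D = e^{-i(2)(2.8125)}·(-0.376355)·e^{-i(-1)(0.9855)} = +0.027408-0.375355i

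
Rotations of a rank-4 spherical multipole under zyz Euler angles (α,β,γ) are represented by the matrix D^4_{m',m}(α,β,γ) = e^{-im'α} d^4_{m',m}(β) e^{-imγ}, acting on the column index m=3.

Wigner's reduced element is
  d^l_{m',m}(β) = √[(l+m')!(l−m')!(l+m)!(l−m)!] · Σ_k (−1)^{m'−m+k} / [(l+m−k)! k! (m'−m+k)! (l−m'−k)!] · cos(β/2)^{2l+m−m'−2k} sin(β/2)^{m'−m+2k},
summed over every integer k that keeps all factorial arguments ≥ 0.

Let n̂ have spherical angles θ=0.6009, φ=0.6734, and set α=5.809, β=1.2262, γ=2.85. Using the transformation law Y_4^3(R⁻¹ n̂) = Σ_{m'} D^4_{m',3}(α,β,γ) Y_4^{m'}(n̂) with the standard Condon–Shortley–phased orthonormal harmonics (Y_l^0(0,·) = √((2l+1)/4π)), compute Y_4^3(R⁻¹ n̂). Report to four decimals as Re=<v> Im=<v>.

Re=-0.2079 Im=0.3493

Need the full column D^4_{m',3} for m'=−4..4 at α=5.809, β=1.2262, γ=2.85.
cos(β/2)=0.817868, sin(β/2)=0.575406
d^4_{-4,3}: single k=7 term ⇒ +0.048311;  D = -0.025204+0.041216i
d^4_{-3,3}: k∈[6..7] ⇒ +0.169945 -0.012017 = +0.157928;  D = -0.134821+0.082248i
d^4_{-2,3}: k∈[5..6] ⇒ +0.387352 -0.063910 = +0.323442;  D = -0.322567+0.023781i
d^4_{-1,3}: k∈[4..5] ⇒ +0.648857 -0.192700 = +0.456157;  D = -0.420043-0.177885i
d^4_{0,3}: k∈[3..4] ⇒ +0.824903 -0.408305 = +0.416598;  D = -0.267109-0.319698i
d^4_{1,3}: k∈[2..3] ⇒ +0.786536 -0.648857 = +0.137679;  D = -0.030292-0.134305i
d^4_{2,3}: k∈[1..2] ⇒ +0.527013 -0.782572 = -0.255559;  D = -0.063809+0.247465i
d^4_{3,3}: k∈[0..1] ⇒ +0.200201 -0.693659 = -0.493458;  D = -0.327797+0.368849i
d^4_{4,3}: single k=0 term ⇒ -0.398384;  D = -0.371414+0.144089i
Y_4^{m'}(θ=0.6009,φ=0.6734) and Σ D·Y over m':
  (-0.0252+0.0412i)·(-0.0408-0.0196i)  (-0.1348+0.0822i)·(-0.0811-0.1681i)  (-0.3226+0.0238i)·(+0.0894-0.3923i)  (-0.4200-0.1779i)·(+0.3039-0.2425i)  (-0.2671-0.3197i)·(-0.1280+0.0000i)  (-0.0303-0.1343i)·(-0.3039-0.2425i)  (-0.0638+0.2475i)·(+0.0894+0.3923i)  (-0.3278+0.3688i)·(+0.0811-0.1681i)  (-0.3714+0.1441i)·(-0.0408+0.0196i)
Y_4^3(R⁻¹ n̂) = -0.207928+0.349268i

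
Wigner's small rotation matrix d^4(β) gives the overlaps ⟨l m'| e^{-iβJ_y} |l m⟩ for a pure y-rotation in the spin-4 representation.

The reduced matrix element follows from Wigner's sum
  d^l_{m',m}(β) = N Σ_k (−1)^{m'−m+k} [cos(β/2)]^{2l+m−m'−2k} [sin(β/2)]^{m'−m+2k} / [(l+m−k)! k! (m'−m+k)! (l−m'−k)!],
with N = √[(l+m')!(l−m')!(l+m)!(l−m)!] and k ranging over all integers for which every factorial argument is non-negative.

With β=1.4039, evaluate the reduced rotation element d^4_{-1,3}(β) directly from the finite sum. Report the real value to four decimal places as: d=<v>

d^4_{-1,3}(β=1.4039) via Wigner's sum:
Half-angle: c=0.763585, s=0.645708. N=√(6·120·5040·1)=1904.940944
Admissible k: 4..5 (factorial args all ≥0)
  k=4: (−1)^0·1904.9409/(144)·0.7636^4·0.6457^4 = +0.781793
  k=5: (−1)^1·1904.9409/(240)·0.7636^2·0.6457^6 = -0.335429
d^4_{-1,3}(1.4039) = +0.781793 -0.335429 = +0.446364

d=0.4464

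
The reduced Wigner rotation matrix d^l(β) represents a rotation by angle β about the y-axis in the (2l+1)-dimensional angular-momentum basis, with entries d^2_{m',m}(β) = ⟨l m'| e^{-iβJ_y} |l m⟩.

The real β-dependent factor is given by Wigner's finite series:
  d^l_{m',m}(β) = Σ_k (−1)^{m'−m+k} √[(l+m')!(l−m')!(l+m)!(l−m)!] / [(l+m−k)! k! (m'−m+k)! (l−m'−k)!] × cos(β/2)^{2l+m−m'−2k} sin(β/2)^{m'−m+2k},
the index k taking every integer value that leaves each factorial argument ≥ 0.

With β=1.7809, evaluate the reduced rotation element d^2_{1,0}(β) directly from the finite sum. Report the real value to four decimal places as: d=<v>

d=0.2498

d^2_{1,0}(β=1.7809) via Wigner's sum:
Half-angle: c=0.629062, s=0.777355. N=√(6·1·2·2)=4.898979
k∈{0,1} keeps every argument non-negative
  k=0: (−1)^1·4.8990/(2)·0.6291^3·0.7774^1 = -0.473997
  k=1: (−1)^2·4.8990/(2)·0.6291^1·0.7774^3 = +0.723815
d^2_{1,0}(1.7809) = -0.473997 +0.723815 = +0.249817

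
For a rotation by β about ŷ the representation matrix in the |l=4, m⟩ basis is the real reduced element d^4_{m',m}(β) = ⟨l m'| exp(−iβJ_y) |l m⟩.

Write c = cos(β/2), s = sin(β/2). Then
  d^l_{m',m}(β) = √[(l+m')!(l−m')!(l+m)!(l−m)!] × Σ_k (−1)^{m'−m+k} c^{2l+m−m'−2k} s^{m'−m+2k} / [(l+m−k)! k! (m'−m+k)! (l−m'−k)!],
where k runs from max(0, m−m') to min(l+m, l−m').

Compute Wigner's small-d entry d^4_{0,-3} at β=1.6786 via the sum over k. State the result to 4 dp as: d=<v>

d=0.1564

d^4_{0,-3}(β=1.6786) via Wigner's sum:
Half-angle: c=0.667984, s=0.744176. N=√(24·24·1·5040)=1703.830978
k∈{0,1} keeps every argument non-negative
  k=0: (−1)^3·1703.8310/(144)·0.6680^5·0.7442^3 = -0.648516
  k=1: (−1)^4·1703.8310/(144)·0.6680^3·0.7442^5 = +0.804895
d^4_{0,-3}(1.6786) = -0.648516 +0.804895 = +0.156380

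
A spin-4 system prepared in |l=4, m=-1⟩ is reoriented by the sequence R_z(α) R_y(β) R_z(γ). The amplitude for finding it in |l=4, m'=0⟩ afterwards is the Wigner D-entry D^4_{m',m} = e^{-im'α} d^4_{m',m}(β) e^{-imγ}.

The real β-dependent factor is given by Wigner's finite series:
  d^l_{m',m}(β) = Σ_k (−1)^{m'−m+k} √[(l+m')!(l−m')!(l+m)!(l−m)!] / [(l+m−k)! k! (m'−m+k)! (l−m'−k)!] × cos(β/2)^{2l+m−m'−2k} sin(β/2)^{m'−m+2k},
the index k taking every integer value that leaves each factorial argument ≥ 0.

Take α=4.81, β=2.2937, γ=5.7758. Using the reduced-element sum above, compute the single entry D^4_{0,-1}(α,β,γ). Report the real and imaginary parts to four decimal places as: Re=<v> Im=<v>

Split into d^4_{0,-1}(β=2.2937) × two z-phases.
Half-angle: c=0.411361, s=0.911473. N=√(24·24·6·120)=643.987578
k: max(0,(-1)−(0))=0 … min(4+(-1),4−(0))=3
  k=0: (−1)^1·643.9876/(144)·0.4114^7·0.9115^1 = -0.008125
  k=1: (−1)^2·643.9876/(24)·0.4114^5·0.9115^3 = +0.239338
  k=2: (−1)^3·643.9876/(24)·0.4114^3·0.9115^5 = -1.175040
  k=3: (−1)^4·643.9876/(144)·0.4114^1·0.9115^7 = +0.961487
d^4_{0,-1}(2.2937) = -0.008125 +0.239338 -1.175040 +0.961487 = +0.017659
D = (+1.000000+0.000000i)·(+0.017659)·(+0.874018-0.485894i) = +0.015435-0.008581i

Re=0.0154 Im=-0.0086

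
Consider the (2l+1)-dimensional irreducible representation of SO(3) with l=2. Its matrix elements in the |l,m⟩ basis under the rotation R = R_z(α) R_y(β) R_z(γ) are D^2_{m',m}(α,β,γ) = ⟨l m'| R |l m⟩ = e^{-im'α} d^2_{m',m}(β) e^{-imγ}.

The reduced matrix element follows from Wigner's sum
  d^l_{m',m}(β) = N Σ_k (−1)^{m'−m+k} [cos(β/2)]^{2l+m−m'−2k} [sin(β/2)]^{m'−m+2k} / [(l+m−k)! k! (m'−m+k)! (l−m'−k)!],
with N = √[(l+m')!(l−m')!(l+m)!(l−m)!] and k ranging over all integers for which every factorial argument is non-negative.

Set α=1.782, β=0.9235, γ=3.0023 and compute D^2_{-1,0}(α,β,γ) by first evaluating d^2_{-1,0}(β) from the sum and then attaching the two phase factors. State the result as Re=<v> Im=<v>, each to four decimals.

D^2_{-1,0}(1.782,0.9235,3.0023) = e^{-i·-1·1.782}·d^2_{-1,0}(0.9235)·e^{-i·0·3.0023}. Compute d first:
Half-angle: c=0.895274, s=0.445516. N=√(1·6·2·2)=4.898979
The bounds max(0,m−m')=1 and min(l+m,l−m')=2 give 2 terms
  k=1: (−1)^0·4.8990/(2)·0.8953^3·0.4455^1 = +0.783081
  k=2: (−1)^1·4.8990/(2)·0.8953^1·0.4455^3 = -0.193919
d^2_{-1,0}(0.9235) = +0.783081 -0.193919 = +0.589162
Attach z-rotation phases: D = e^{-i(-1)(1.782)}·(+0.589162)·e^{-i(0)(3.0023)} = -0.123510+0.576070i

Re=-0.1235 Im=0.5761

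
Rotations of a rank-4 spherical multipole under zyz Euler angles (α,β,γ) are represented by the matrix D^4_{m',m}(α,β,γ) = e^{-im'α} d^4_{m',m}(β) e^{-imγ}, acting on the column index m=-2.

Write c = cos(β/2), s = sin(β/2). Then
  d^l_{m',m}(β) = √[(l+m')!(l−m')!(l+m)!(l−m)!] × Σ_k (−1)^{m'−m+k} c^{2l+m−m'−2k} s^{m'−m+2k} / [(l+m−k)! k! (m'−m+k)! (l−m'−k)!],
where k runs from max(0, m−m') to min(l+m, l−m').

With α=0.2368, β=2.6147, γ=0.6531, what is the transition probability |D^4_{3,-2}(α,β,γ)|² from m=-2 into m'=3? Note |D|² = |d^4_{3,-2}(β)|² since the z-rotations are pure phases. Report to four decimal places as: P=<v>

Split into d^4_{3,-2}(β=2.6147) × two z-phases.
Half-angle: c=0.260410, s=0.965498. N=√(5040·1·2·720)=2693.993318
The bounds max(0,m−m')=0 and min(l+m,l−m')=1 give 2 terms
  k=0: (−1)^5·2693.9933/(240)·0.2604^3·0.9655^5 = -0.166308
  k=1: (−1)^6·2693.9933/(720)·0.2604^1·0.9655^7 = +0.762046
d^4_{3,-2}(2.6147) = -0.166308 +0.762046 = +0.595738
|D^4_{3,-2}|² = |d^4_{3,-2}(β)|² = (+0.595738)² = 0.354904 (the z-rotation phases have unit modulus)

P=0.3549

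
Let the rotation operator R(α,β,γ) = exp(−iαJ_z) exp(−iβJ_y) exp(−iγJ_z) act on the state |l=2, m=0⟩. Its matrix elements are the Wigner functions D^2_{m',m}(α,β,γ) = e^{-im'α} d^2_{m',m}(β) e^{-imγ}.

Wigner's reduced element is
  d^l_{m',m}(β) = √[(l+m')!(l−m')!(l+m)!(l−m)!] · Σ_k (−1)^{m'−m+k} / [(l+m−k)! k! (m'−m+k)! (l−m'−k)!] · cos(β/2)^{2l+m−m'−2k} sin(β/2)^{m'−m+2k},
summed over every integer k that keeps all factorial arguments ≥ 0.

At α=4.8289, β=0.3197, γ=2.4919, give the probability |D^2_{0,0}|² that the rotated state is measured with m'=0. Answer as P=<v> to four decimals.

First d^2_{0,0}(β=0.3197), then the phase factors e^{-i(0)α} and e^{-i(0)γ}:
Half-angle: c=0.987251, s=0.159170. N=√(2·2·2·2)=4.000000
k: max(0,(0)−(0))=0 … min(2+(0),2−(0))=2
  k=0: (−1)^0·4.0000/(4)·0.9873^4·0.1592^0 = +0.949972
  k=1: (−1)^1·4.0000/(1)·0.9873^2·0.1592^2 = -0.098773
  k=2: (−1)^2·4.0000/(4)·0.9873^0·0.1592^4 = +0.000642
d^2_{0,0}(0.3197) = +0.949972 -0.098773 +0.000642 = +0.851840
|D^2_{0,0}|² = |d^2_{0,0}(β)|² = (+0.851840)² = 0.725632 (the z-rotation phases have unit modulus)

P=0.7256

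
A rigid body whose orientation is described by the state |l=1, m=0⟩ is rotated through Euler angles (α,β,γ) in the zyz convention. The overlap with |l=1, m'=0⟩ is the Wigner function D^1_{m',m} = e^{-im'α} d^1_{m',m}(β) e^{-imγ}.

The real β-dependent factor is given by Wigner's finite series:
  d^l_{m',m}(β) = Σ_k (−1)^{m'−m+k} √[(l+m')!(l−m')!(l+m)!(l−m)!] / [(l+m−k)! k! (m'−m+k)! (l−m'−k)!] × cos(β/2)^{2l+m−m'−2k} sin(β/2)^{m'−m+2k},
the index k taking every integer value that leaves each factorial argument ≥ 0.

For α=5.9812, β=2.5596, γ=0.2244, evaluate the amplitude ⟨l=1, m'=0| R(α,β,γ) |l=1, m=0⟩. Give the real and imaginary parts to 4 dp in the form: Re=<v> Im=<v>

Re=-0.8354 Im=0.0000

Split into d^1_{0,0}(β=2.5596) × two z-phases.
Half-angle: c=0.286907, s=0.957958. N=√(1·1·1·1)=1.000000
Admissible k: 0..1 (factorial args all ≥0)
  k=0: (−1)^0·1.0000/(1)·0.2869^2·0.9580^0 = +0.082316
  k=1: (−1)^1·1.0000/(1)·0.2869^0·0.9580^2 = -0.917684
d^1_{0,0}(2.5596) = +0.082316 -0.917684 = -0.835369
Attach z-rotation phases: D = e^{-i(0)(5.9812)}·(-0.835369)·e^{-i(0)(0.2244)} = -0.835369+0.000000i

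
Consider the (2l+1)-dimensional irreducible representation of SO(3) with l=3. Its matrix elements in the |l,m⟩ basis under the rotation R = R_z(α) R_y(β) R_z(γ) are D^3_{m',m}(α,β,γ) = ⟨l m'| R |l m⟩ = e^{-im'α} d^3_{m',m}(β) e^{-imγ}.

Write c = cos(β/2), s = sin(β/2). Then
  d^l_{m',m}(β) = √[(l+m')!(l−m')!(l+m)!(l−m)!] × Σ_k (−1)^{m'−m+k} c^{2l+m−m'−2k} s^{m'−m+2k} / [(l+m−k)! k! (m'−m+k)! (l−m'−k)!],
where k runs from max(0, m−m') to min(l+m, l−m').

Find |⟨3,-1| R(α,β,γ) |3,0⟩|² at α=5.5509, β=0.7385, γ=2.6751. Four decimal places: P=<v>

P=0.2555

D^3_{-1,0}(5.5509,0.7385,2.6751) = e^{-i·-1·5.5509}·d^3_{-1,0}(0.7385)·e^{-i·0·2.6751}. Compute d first:
Half-angle: c=0.932598, s=0.360916. N=√(2·24·6·6)=41.569219
k: max(0,(0)−(-1))=1 … min(3+(0),3−(-1))=3
  k=1: (−1)^0·41.5692/(12)·0.9326^5·0.3609^1 = +0.882003
  k=2: (−1)^1·41.5692/(4)·0.9326^3·0.3609^3 = -0.396291
  k=3: (−1)^2·41.5692/(12)·0.9326^1·0.3609^5 = +0.019784
d^3_{-1,0}(0.7385) = +0.882003 -0.396291 +0.019784 = +0.505496
|D^3_{-1,0}|² = |d^3_{-1,0}(β)|² = (+0.505496)² = 0.255526 (the z-rotation phases have unit modulus)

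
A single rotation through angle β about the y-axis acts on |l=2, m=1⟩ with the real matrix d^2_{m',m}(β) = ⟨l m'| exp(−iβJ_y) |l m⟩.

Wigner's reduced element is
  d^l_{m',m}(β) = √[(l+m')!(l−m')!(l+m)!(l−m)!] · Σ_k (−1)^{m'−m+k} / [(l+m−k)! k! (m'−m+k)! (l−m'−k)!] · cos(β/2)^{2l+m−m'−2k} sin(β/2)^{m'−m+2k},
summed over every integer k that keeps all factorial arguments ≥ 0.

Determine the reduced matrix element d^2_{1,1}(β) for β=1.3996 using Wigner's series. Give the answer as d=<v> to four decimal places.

d=-0.3858

d^2_{1,1}(β=1.3996) via Wigner's sum:
c=cos(1.3996/2)=0.764971, s=sin(1.3996/2)=0.644065; N=√[6·1·6·1]=6.000000
Admissible k: 0..1 (factorial args all ≥0)
  k=0: (−1)^0·6.0000/(6)·0.7650^4·0.6441^0 = +0.342436
  k=1: (−1)^1·6.0000/(2)·0.7650^2·0.6441^2 = -0.728233
d^2_{1,1}(1.3996) = +0.342436 -0.728233 = -0.385796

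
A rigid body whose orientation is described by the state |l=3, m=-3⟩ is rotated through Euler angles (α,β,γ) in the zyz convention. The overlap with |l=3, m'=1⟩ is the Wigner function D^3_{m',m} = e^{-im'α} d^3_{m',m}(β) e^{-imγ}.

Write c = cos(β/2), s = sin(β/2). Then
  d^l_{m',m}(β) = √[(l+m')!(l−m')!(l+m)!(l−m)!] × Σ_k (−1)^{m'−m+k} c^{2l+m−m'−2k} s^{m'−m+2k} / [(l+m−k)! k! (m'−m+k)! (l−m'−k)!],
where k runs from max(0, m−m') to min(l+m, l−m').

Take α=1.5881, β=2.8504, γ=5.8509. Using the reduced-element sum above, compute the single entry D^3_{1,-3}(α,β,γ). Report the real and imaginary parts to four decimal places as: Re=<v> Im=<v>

Re=-0.0756 Im=-0.0198

First d^3_{1,-3}(β=2.8504), then the phase factors e^{-i(1)α} and e^{-i(-3)γ}:
Half-angle: c=0.145082, s=0.989420. N=√(24·2·1·720)=185.903201
k∈{0} keeps every argument non-negative
  k=0: (−1)^4·185.9032/(48)·0.1451^2·0.9894^4 = +0.078126
d^3_{1,-3}(2.8504) = +0.078126
Attach z-rotation phases: D = e^{-i(1)(1.5881)}·(+0.078126)·e^{-i(-3)(5.8509)} = -0.075568-0.019831i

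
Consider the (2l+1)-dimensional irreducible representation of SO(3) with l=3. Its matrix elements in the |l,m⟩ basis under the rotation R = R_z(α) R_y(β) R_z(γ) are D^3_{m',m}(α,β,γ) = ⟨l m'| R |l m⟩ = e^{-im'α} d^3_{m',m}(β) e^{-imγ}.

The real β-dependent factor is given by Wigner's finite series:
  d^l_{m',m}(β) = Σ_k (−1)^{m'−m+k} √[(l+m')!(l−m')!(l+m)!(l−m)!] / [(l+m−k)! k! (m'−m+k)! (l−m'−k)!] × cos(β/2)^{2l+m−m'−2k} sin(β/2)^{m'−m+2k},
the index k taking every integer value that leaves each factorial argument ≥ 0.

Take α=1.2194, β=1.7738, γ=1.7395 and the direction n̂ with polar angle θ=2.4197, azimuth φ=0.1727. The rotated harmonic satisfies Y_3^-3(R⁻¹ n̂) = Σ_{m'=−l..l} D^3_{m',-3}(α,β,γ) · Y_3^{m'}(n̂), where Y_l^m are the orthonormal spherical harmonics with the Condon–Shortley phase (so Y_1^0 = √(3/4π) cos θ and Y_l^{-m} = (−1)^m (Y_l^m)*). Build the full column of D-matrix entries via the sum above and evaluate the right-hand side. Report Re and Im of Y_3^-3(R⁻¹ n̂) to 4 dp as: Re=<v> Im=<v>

Need the full column D^3_{m',-3} for m'=−3..3 at α=1.2194, β=1.7738, γ=1.7395.
cos(β/2)=0.631818, sin(β/2)=0.775117
d^3_{-3,-3}: single k=0 term ⇒ +0.063614;  D = -0.054296+0.033146i
d^3_{-2,-3}: single k=0 term ⇒ -0.191162;  D = -0.037356-0.187477i
d^3_{-1,-3}: single k=0 term ⇒ +0.370807;  D = +0.366378+0.057141i
d^3_{0,-3}: single k=0 term ⇒ -0.525282;  D = -0.254646+0.459431i
d^3_{1,-3}: single k=0 term ⇒ +0.558082;  D = -0.365167-0.422030i
d^3_{2,-3}: single k=0 term ⇒ -0.433015;  D = +0.404968-0.153307i
d^3_{3,-3}: single k=0 term ⇒ +0.216872;  D = +0.002276+0.216860i
Y_3^{m'}(θ=2.4197,φ=0.1727) and Σ D·Y over m':
  (-0.0543+0.0331i)·(+0.1046-0.0596i)  (-0.0374-0.1875i)·(-0.3152+0.1134i)  (+0.3664+0.0571i)·(+0.3822-0.0667i)  (-0.2546+0.4594i)·(+0.0513+0.0000i)  (-0.3652-0.4220i)·(-0.3822-0.0667i)  (+0.4050-0.1533i)·(-0.3152-0.1134i)  (+0.0023+0.2169i)·(-0.1046-0.0596i)
Y_3^-3(R⁻¹ n̂) = +0.139197+0.247776i

Re=0.1392 Im=0.2478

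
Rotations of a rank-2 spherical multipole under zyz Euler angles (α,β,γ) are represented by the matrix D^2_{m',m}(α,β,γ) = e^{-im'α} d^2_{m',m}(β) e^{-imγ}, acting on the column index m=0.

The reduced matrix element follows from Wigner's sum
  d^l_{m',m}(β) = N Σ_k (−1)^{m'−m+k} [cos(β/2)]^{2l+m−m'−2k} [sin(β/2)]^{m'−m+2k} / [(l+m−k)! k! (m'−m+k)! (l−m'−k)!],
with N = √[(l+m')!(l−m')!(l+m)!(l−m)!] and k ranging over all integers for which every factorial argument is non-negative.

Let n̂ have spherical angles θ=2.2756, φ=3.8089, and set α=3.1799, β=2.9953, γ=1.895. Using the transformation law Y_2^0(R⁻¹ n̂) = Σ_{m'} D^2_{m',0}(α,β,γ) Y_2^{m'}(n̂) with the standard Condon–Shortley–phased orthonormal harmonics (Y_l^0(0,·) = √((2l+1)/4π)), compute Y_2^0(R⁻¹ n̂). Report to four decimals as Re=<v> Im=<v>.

Need the full column D^2_{m',0} for m'=−2..2 at α=3.1799, β=2.9953, γ=1.895.
cos(β/2)=0.073081, sin(β/2)=0.997326
d^2_{-2,0}: single k=2 term ⇒ +0.013012;  D = +0.012974+0.000996i
d^2_{-1,0}: k∈[1..2] ⇒ +0.000954 -0.177579 = -0.176626;  D = +0.176496+0.006764i
d^2_{0,0}: k∈[0..2] ⇒ +0.000029 -0.021249 +0.989347 = +0.968126;  D = +0.968126+0.000000i
d^2_{1,0}: k∈[0..1] ⇒ -0.000954 +0.177579 = +0.176626;  D = -0.176496+0.006764i
d^2_{2,0}: single k=0 term ⇒ +0.013012;  D = +0.012974-0.000996i
Y_2^{m'}(θ=2.2756,φ=3.8089) and Σ D·Y over m':
  (+0.0130+0.0010i)·(+0.0524-0.2179i)  (+0.1765+0.0068i)·(+0.2995-0.2360i)  (+0.9681+0.0000i)·(+0.0818+0.0000i)  (-0.1765+0.0068i)·(-0.2995-0.2360i)  (+0.0130-0.0010i)·(+0.0524+0.2179i)
Y_2^0(R⁻¹ n̂) = +0.189865-0.000000i

Re=0.1899 Im=0.0000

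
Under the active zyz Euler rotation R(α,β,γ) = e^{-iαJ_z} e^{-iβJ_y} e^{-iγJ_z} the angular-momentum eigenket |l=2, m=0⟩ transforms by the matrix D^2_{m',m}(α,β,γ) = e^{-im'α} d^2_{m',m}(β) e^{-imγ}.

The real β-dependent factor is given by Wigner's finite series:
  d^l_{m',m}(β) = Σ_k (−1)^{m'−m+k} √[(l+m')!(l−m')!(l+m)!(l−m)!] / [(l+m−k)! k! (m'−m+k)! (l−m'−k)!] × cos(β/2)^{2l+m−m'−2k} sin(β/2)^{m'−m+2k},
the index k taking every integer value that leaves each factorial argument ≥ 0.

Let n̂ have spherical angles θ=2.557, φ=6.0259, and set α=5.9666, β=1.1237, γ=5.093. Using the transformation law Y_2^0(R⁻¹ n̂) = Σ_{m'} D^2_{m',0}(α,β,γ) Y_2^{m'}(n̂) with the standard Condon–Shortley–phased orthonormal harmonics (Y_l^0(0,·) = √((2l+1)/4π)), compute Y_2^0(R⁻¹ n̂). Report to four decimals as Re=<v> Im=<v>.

Re=-0.2978 Im=0.0000

Need the full column D^2_{m',0} for m'=−2..2 at α=5.9666, β=1.1237, γ=5.093.
cos(β/2)=0.846271, sin(β/2)=0.532753
d^2_{-2,0}: single k=2 term ⇒ +0.497904;  D = +0.401388-0.294612i
d^2_{-1,0}: k∈[1..2] ⇒ +0.790915 -0.313446 = +0.477469;  D = +0.453741-0.148647i
d^2_{0,0}: k∈[0..2] ⇒ +0.512906 -0.813074 +0.080557 = -0.219611;  D = -0.219611+0.000000i
d^2_{1,0}: k∈[0..1] ⇒ -0.790915 +0.313446 = -0.477469;  D = -0.453741-0.148647i
d^2_{2,0}: single k=0 term ⇒ +0.497904;  D = +0.401388+0.294612i
Y_2^{m'}(θ=2.557,φ=6.0259) and Σ D·Y over m':
  (+0.4014-0.2946i)·(+0.1024+0.0579i)  (+0.4537-0.1486i)·(-0.3438-0.0905i)  (-0.2196+0.0000i)·(+0.3426+0.0000i)  (-0.4537-0.1486i)·(+0.3438-0.0905i)  (+0.4014+0.2946i)·(+0.1024-0.0579i)
Y_2^0(R⁻¹ n̂) = -0.297842+0.000000i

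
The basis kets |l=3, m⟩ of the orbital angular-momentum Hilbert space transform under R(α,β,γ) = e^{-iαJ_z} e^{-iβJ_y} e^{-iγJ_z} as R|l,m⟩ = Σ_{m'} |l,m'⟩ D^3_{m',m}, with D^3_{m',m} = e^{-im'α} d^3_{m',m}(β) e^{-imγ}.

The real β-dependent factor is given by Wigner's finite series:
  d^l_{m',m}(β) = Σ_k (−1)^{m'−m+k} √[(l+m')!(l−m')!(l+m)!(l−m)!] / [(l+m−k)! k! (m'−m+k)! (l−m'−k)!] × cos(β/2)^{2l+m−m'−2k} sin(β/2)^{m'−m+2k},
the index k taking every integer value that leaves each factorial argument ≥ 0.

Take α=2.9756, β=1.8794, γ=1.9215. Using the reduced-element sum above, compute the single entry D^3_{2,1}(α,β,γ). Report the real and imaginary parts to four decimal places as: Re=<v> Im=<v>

D^3_{2,1}(2.9756,1.8794,1.9215) = e^{-i·2·2.9756}·d^3_{2,1}(1.8794)·e^{-i·1·1.9215}. Compute d first:
With c≡cos(β/2)=0.590030 and s≡sin(β/2)=0.807381, N=[120·1·24·2]^{1/2}=75.894664
k∈{0,1} keeps every argument non-negative
  k=0: (−1)^1·75.8947/(24)·0.5900^5·0.8074^1 = -0.182579
  k=1: (−1)^2·75.8947/(12)·0.5900^3·0.8074^3 = +0.683736
d^3_{2,1}(1.8794) = -0.182579 +0.683736 = +0.501158
Phases: e^{-i·(2)·2.9756}=+0.945397+0.325921i, e^{-i·(1)·1.9215}=-0.343559-0.939131i ⇒ D=-0.009380-0.501070i

Re=-0.0094 Im=-0.5011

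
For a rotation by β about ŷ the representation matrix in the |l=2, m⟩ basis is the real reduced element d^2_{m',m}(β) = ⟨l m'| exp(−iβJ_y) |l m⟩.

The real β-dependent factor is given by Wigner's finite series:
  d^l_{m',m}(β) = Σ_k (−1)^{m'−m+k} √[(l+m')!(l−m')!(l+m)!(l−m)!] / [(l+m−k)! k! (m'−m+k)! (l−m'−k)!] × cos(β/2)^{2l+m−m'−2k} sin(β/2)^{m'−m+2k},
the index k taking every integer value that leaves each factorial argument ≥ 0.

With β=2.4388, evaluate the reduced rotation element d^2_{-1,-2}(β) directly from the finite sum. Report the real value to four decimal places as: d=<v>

d=-0.0766

d^2_{-1,-2}(β=2.4388) via Wigner's sum:
Half-angle: c=0.344209, s=0.938893. N=√(1·6·1·24)=12.000000
Admissible k: 0..0 (factorial args all ≥0)
  k=0: (−1)^1·12.0000/(6)·0.3442^3·0.9389^1 = -0.076580
d^2_{-1,-2}(2.4388) = -0.076580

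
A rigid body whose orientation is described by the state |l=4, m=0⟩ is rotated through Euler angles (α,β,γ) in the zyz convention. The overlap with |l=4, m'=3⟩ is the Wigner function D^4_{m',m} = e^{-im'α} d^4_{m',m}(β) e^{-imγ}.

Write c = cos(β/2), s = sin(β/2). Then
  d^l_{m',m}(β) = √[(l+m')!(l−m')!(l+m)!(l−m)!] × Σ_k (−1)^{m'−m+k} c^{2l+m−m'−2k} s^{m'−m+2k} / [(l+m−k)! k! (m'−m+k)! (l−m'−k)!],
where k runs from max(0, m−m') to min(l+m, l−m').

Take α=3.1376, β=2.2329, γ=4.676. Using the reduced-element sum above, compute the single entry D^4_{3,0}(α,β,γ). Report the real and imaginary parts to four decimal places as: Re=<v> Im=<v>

First d^4_{3,0}(β=2.2329), then the phase factors e^{-i(3)α} and e^{-i(0)γ}:
c=cos(2.2329/2)=0.438875, s=sin(2.2329/2)=0.898548; N=√[5040·1·24·24]=1703.830978
Admissible k: 0..1 (factorial args all ≥0)
  k=0: (−1)^3·1703.8310/(144)·0.4389^5·0.8985^3 = -0.139763
  k=1: (−1)^4·1703.8310/(144)·0.4389^3·0.8985^5 = +0.585859
d^4_{3,0}(2.2329) = -0.139763 +0.585859 = +0.446096
Phases: e^{-i·(3)·3.1376}=-0.999928-0.011978i, e^{-i·(0)·4.676}=+1.000000+0.000000i ⇒ D=-0.446064-0.005343i

Re=-0.4461 Im=-0.0053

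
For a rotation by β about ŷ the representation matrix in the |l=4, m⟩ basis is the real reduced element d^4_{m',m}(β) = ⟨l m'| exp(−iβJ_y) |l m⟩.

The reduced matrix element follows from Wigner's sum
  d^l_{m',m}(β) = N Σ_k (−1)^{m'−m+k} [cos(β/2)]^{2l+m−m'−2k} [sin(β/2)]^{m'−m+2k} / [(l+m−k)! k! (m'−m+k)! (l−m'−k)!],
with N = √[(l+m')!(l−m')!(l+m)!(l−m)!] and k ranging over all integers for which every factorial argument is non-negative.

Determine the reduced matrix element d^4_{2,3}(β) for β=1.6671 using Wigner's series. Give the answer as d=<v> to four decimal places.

d=-0.4535

d^4_{2,3}(β=1.6671) via Wigner's sum:
Half-angle: c=0.672252, s=0.740323. N=√(720·2·5040·1)=2693.993318
The bounds max(0,m−m')=1 and min(l+m,l−m')=2 give 2 terms
  k=1: (−1)^0·2693.9933/(720)·0.6723^7·0.7403^1 = +0.171874
  k=2: (−1)^1·2693.9933/(240)·0.6723^5·0.7403^3 = -0.625328
d^4_{2,3}(1.6671) = +0.171874 -0.625328 = -0.453455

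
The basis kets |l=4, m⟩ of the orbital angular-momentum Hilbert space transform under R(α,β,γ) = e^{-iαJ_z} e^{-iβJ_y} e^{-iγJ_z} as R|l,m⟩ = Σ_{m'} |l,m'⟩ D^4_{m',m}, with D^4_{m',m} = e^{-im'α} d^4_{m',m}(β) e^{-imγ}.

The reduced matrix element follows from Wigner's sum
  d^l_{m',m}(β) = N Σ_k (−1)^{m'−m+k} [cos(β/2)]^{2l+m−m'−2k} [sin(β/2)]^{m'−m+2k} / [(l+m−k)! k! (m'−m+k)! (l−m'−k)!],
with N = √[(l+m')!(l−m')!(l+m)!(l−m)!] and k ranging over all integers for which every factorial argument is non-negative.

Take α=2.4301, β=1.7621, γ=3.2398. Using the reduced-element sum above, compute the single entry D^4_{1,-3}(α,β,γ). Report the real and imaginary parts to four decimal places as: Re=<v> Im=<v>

Re=0.0486 Im=0.0767

D^4_{1,-3}(2.4301,1.7621,3.2398) = e^{-i·1·2.4301}·d^4_{1,-3}(1.7621)·e^{-i·-3·3.2398}. Compute d first:
c=cos(1.7621/2)=0.636342, s=sin(1.7621/2)=0.771407; N=√[120·6·1·5040]=1904.940944
k: max(0,(-3)−(1))=0 … min(4+(-3),4−(1))=1
  k=0: (−1)^4·1904.9409/(144)·0.6363^4·0.7714^4 = +0.768096
  k=1: (−1)^5·1904.9409/(240)·0.6363^2·0.7714^6 = -0.677257
d^4_{1,-3}(1.7621) = +0.768096 -0.677257 = +0.090838
D = (-0.757388-0.652965i)·(+0.090838)·(-0.956912-0.290378i) = +0.048612+0.076737i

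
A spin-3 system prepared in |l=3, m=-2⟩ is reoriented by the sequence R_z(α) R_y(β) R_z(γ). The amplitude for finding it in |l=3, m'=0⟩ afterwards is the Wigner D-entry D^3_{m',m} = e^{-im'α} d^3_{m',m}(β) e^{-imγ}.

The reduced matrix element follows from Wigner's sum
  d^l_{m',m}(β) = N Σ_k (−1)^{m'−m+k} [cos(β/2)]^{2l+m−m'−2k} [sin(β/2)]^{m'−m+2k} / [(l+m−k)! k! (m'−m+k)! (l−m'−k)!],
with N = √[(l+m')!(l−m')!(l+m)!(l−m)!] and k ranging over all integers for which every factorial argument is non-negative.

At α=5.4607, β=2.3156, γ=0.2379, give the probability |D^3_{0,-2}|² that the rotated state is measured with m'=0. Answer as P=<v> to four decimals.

P=0.2517

First d^3_{0,-2}(β=2.3156), then the phase factors e^{-i(0)α} and e^{-i(-2)γ}:
With c≡cos(β/2)=0.401356 and s≡sin(β/2)=0.915922, N=[6·6·1·120]^{1/2}=65.726707
k∈{0,1} keeps every argument non-negative
  k=0: (−1)^2·65.7267/(12)·0.4014^4·0.9159^2 = +0.119233
  k=1: (−1)^3·65.7267/(12)·0.4014^2·0.9159^4 = -0.620946
d^3_{0,-2}(2.3156) = +0.119233 -0.620946 = -0.501713
|D^3_{0,-2}|² = |d^3_{0,-2}(β)|² = (-0.501713)² = 0.251716 (the z-rotation phases have unit modulus)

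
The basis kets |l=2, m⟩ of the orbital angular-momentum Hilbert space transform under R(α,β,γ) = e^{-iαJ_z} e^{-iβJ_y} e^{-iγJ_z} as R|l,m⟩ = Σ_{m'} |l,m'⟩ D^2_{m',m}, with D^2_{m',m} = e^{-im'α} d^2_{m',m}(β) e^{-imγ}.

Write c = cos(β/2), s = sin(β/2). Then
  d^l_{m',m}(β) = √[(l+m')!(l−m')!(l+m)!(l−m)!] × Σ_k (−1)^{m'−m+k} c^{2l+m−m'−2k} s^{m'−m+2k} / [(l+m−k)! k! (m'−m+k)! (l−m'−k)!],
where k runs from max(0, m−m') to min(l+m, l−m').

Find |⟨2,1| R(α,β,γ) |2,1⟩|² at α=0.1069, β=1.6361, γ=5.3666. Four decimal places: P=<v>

Split into d^2_{1,1}(β=1.6361) × two z-phases.
c=cos(1.6361/2)=0.683646, s=sin(1.6361/2)=0.729814; N=√[6·1·6·1]=6.000000
k: max(0,(1)−(1))=0 … min(2+(1),2−(1))=1
  k=0: (−1)^0·6.0000/(6)·0.6836^4·0.7298^0 = +0.218436
  k=1: (−1)^1·6.0000/(2)·0.6836^2·0.7298^2 = -0.746806
d^2_{1,1}(1.6361) = +0.218436 -0.746806 = -0.528370
|D^2_{1,1}|² = |d^2_{1,1}(β)|² = (-0.528370)² = 0.279175 (the z-rotation phases have unit modulus)

P=0.2792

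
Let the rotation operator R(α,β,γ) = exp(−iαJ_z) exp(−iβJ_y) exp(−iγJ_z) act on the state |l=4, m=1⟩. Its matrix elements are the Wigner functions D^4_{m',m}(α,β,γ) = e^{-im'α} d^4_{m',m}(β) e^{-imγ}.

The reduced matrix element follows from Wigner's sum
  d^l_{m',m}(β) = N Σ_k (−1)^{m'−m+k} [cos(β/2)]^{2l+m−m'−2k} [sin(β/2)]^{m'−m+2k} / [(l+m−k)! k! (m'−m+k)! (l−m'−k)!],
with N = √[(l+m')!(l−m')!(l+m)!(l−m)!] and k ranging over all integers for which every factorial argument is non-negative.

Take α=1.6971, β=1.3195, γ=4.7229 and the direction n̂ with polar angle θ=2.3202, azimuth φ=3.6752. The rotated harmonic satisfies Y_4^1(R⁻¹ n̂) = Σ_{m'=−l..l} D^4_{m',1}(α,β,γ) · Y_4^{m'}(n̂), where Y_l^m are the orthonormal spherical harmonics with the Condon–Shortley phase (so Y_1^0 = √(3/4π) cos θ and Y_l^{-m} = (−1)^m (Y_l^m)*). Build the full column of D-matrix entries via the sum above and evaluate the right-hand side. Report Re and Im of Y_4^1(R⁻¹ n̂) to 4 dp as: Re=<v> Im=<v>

Re=0.2243 Im=-0.2003

Need the full column D^4_{m',1} for m'=−4..4 at α=1.6971, β=1.3195, γ=4.7229.
cos(β/2)=0.790145, sin(β/2)=0.612919
d^4_{-4,1}: single k=5 term ⇒ +0.319324;  D = -0.151606+0.281040i
d^4_{-3,1}: k∈[4..5] ⇒ +0.727714 -0.262727 = +0.464987;  D = +0.433789+0.167453i
d^4_{-2,1}: k∈[3..5] ⇒ +1.002906 -0.905199 +0.108935 = +0.206642;  D = +0.049540-0.200616i
d^4_{-1,1}: k∈[2..5] ⇒ +0.914216 -1.650300 +0.496507 -0.019917 = -0.259493;  D = +0.257756+0.029980i
d^4_{0,1}: k∈[1..4] ⇒ +0.527069 -1.902881 +1.144996 -0.114827 = -0.345642;  D = -0.003633-0.345623i
d^4_{1,1}: k∈[0..3] ⇒ +0.151935 -1.371325 +1.650300 -0.331005 = +0.099905;  D = +0.098971-0.013626i
d^4_{2,1}: k∈[0..2] ⇒ -0.500022 +1.504359 -0.603466 = +0.400871;  D = -0.104264-0.387075i
d^4_{3,1}: k∈[0..1] ⇒ +0.725637 -0.727714 = -0.002077;  D = +0.001921-0.000789i
d^4_{4,1}: single k=0 term ⇒ -0.530688;  D = -0.261717-0.461664i
Y_4^{m'}(θ=2.3202,φ=3.6752) and Σ D·Y over m':
  (-0.1516+0.2810i)·(-0.0679-0.1075i)  (+0.4338+0.1675i)·(-0.0100-0.3344i)  (+0.0495-0.2006i)·(+0.1945-0.3531i)  (+0.2578+0.0300i)·(+0.0504-0.0298i)  (-0.0036-0.3456i)·(-0.3580+0.0000i)  (+0.0990-0.0136i)·(-0.0504-0.0298i)  (-0.1043-0.3871i)·(+0.1945+0.3531i)  (+0.0019-0.0008i)·(+0.0100-0.3344i)  (-0.2617-0.4617i)·(-0.0679+0.1075i)
Y_4^1(R⁻¹ n̂) = +0.224257-0.200260i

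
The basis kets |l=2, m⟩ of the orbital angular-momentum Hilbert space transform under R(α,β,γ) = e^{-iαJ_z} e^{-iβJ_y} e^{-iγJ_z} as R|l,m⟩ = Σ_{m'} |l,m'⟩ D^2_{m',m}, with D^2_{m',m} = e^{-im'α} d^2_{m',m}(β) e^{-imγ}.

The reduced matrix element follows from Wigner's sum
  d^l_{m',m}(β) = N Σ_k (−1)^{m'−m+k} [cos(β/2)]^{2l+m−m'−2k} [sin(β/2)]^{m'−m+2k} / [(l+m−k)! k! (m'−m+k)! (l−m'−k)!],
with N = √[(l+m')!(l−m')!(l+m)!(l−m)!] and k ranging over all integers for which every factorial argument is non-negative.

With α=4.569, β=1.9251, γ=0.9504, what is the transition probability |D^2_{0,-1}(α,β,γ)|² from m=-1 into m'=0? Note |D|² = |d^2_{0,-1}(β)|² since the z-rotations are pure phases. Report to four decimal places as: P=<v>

D^2_{0,-1}(4.569,1.9251,0.9504) = e^{-i·0·4.569}·d^2_{0,-1}(1.9251)·e^{-i·-1·0.9504}. Compute d first:
c=cos(1.9251/2)=0.571429, s=sin(1.9251/2)=0.820651; N=√[2·2·1·6]=4.898979
k: max(0,(-1)−(0))=0 … min(2+(-1),2−(0))=1
  k=0: (−1)^1·4.8990/(2)·0.5714^3·0.8207^1 = -0.375078
  k=1: (−1)^2·4.8990/(2)·0.5714^1·0.8207^3 = +0.773596
d^2_{0,-1}(1.9251) = -0.375078 +0.773596 = +0.398518
|D^2_{0,-1}|² = |d^2_{0,-1}(β)|² = (+0.398518)² = 0.158817 (the z-rotation phases have unit modulus)

P=0.1588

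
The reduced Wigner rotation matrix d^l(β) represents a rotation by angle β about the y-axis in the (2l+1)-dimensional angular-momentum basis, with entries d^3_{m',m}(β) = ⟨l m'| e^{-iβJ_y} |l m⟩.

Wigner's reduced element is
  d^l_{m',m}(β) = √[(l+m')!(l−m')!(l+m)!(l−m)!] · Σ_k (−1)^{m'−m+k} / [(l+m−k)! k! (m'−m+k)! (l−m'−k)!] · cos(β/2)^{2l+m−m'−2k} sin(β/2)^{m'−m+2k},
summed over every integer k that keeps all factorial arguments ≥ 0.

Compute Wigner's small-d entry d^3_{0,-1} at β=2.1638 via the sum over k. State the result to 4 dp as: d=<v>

d^3_{0,-1}(β=2.1638) via Wigner's sum:
With c≡cos(β/2)=0.469652 and s≡sin(β/2)=0.882852, N=[6·6·2·24]^{1/2}=41.569219
Admissible k: 0..2 (factorial args all ≥0)
  k=0: (−1)^1·41.5692/(12)·0.4697^5·0.8829^1 = -0.069881
  k=1: (−1)^2·41.5692/(4)·0.4697^3·0.8829^3 = +0.740804
  k=2: (−1)^3·41.5692/(12)·0.4697^1·0.8829^5 = -0.872580
d^3_{0,-1}(2.1638) = -0.069881 +0.740804 -0.872580 = -0.201658

d=-0.2017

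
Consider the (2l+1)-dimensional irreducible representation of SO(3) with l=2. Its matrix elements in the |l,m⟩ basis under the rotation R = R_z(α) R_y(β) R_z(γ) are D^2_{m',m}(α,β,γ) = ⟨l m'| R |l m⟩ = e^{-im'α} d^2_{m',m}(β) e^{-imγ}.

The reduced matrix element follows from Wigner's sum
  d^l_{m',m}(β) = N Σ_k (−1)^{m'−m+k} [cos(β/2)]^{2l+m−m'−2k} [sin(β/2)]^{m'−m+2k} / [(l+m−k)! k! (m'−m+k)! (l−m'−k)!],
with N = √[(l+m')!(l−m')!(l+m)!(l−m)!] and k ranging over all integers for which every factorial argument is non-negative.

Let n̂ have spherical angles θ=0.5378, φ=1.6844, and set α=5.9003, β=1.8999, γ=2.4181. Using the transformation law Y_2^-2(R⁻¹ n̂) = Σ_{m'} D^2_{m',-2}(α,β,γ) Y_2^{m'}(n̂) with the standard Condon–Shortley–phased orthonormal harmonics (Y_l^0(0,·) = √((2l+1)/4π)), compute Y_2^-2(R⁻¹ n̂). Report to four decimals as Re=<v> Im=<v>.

Need the full column D^2_{m',-2} for m'=−2..2 at α=5.9003, β=1.8999, γ=2.4181.
cos(β/2)=0.581724, sin(β/2)=0.813386
d^2_{-2,-2}: single k=0 term ⇒ +0.114516;  D = -0.068568-0.091719i
d^2_{-1,-2}: single k=0 term ⇒ -0.320241;  D = +0.082041+0.309554i
d^2_{0,-2}: single k=0 term ⇒ +0.548407;  D = +0.067726-0.544209i
d^2_{1,-2}: single k=0 term ⇒ -0.626091;  D = -0.303837+0.547424i
d^2_{2,-2}: single k=0 term ⇒ +0.437711;  D = +0.340018-0.275643i
Y_2^{m'}(θ=0.5378,φ=1.6844) and Σ D·Y over m':
  (-0.0686-0.0917i)·(-0.0988+0.0228i)  (+0.0820+0.3096i)·(-0.0385-0.3377i)  (+0.0677-0.5442i)·(+0.3825+0.0000i)  (-0.3038+0.5474i)·(+0.0385-0.3377i)  (+0.3400-0.2756i)·(-0.0988-0.0228i)
Y_2^-2(R⁻¹ n̂) = +0.269419-0.097155i

Re=0.2694 Im=-0.0972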